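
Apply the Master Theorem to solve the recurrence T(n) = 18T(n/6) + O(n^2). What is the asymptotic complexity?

Master Theorem for T(n) = 18T(n/6) + O(n^2):

a = 18, b = 6, c = 2
log_b(a) = log_6(18) = 1.6131

Case 3: c = 2 > log_6(18) = 1.6131
T(n) = O(n^2) = O(n^2)

For T(n) = 18T(n/6) + O(n^2): log_6(18) = 1.6131. This is Case 3 of the Master Theorem (c > log_b(a), work dominated by root), giving O(n^2).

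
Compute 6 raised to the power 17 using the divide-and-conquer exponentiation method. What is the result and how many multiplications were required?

Computing 6^17 by squaring (build up from 6^1; each line after the first costs one multiplication):

6^1 = 6
6^2 = (6^1)^2 = 6^2 = 36
6^4 = (6^2)^2 = 36^2 = 1296
6^8 = (6^4)^2 = 1296^2 = 1679616
6^16 = (6^8)^2 = 1679616^2 = 2821109907456
6^17 = 6 * 6^16 = 6 * 2821109907456 = 16926659444736

Result: 16926659444736
Multiplications needed: 5 (5 lines after 6^1)

6^17 = 16926659444736. Using exponentiation by squaring, this requires 5 multiplications. The key idea: if the exponent is even, square the half-power; if odd, multiply by the base once.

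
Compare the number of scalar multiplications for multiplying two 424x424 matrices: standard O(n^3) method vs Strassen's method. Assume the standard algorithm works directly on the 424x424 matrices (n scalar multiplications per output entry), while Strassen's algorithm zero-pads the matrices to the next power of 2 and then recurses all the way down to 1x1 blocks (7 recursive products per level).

Matrix multiplication for 424x424 matrices:

Strassen's algorithm requires power-of-2 dimensions. Pad 424x424 to 512x512 (next power of 2).

Standard algorithm: 424^3 = 76225024 multiplications
Strassen's algorithm: 7^(log2(512)) = 7^9 = 40353607 multiplications
Savings: 76225024 - 40353607 = 35871417 multiplications

Standard: 76225024 multiplications (424^3). Strassen: 40353607 multiplications (7^9, after padding to 512x512). Strassen reduces 8 recursive multiplications to 7 at each level.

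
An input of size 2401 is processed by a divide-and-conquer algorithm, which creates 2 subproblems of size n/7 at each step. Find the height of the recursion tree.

For divide and conquer with division factor 7:

Problem sizes at each level:
Level 0: 2401
Level 1: 343
Level 2: 49
Level 3: 7
Level 4: 1

The root is level 0 and the size-1 base case is level 4 (the tree spans levels 0 through 4, i.e. 5 levels counting the root), so the depth is the number of divisions: log_7(2401) = 4

The recursion tree depth is log_7(2401) = 4. At each level, the problem size is divided by 7, so it takes 4 divisions to reduce to a base case of size 1. The algorithm makes 2 recursive calls at each level.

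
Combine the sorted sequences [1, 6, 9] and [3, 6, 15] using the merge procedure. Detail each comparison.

Merging process:

Compare 1 vs 3: take 1 from left. Merged: [1]
Compare 6 vs 3: take 3 from right. Merged: [1, 3]
Compare 6 vs 6: take 6 from left. Merged: [1, 3, 6]
Compare 9 vs 6: take 6 from right. Merged: [1, 3, 6, 6]
Compare 9 vs 15: take 9 from left. Merged: [1, 3, 6, 6, 9]
Append remaining from right: [15]. Merged: [1, 3, 6, 6, 9, 15]

Final merged array: [1, 3, 6, 6, 9, 15]
Total comparisons: 5

The merged array is [1, 3, 6, 6, 9, 15], requiring 5 comparisons. The merge step runs in O(n) time where n is the total number of elements.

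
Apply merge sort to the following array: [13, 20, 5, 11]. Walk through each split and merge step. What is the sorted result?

Merge sort trace:

Split: [13, 20, 5, 11] -> [13, 20] and [5, 11]
  Split: [13, 20] -> [13] and [20]
  Merge: [13] + [20] -> [13, 20]
  Split: [5, 11] -> [5] and [11]
  Merge: [5] + [11] -> [5, 11]
Merge: [13, 20] + [5, 11] -> [5, 11, 13, 20]

Final sorted array: [5, 11, 13, 20]

The merge sort proceeds by recursively splitting the array and merging sorted halves.
After all merges, the sorted array is [5, 11, 13, 20].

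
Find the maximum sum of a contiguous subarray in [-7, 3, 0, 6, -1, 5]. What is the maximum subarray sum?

Using Kadane's algorithm on [-7, 3, 0, 6, -1, 5]:

Scanning through the array:
Position 1 (value 3): max_ending_here = 3, max_so_far = 3
Position 2 (value 0): max_ending_here = 3, max_so_far = 3
Position 3 (value 6): max_ending_here = 9, max_so_far = 9
Position 4 (value -1): max_ending_here = 8, max_so_far = 9
Position 5 (value 5): max_ending_here = 13, max_so_far = 13

Maximum subarray: [3, 0, 6, -1, 5]
Maximum sum: 13

The maximum subarray is [3, 0, 6, -1, 5] with sum 13. This subarray runs from index 1 to index 5.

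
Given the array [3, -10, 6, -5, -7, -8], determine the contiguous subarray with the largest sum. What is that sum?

Using Kadane's algorithm on [3, -10, 6, -5, -7, -8]:

Scanning through the array:
Position 1 (value -10): max_ending_here = -7, max_so_far = 3
Position 2 (value 6): max_ending_here = 6, max_so_far = 6
Position 3 (value -5): max_ending_here = 1, max_so_far = 6
Position 4 (value -7): max_ending_here = -6, max_so_far = 6
Position 5 (value -8): max_ending_here = -8, max_so_far = 6

Maximum subarray: [6]
Maximum sum: 6

The maximum subarray is [6] with sum 6. This subarray runs from index 2 to index 2.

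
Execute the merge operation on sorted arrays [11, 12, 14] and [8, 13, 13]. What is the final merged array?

Merging process:

Compare 11 vs 8: take 8 from right. Merged: [8]
Compare 11 vs 13: take 11 from left. Merged: [8, 11]
Compare 12 vs 13: take 12 from left. Merged: [8, 11, 12]
Compare 14 vs 13: take 13 from right. Merged: [8, 11, 12, 13]
Compare 14 vs 13: take 13 from right. Merged: [8, 11, 12, 13, 13]
Append remaining from left: [14]. Merged: [8, 11, 12, 13, 13, 14]

Final merged array: [8, 11, 12, 13, 13, 14]
Total comparisons: 5

The merged array is [8, 11, 12, 13, 13, 14], requiring 5 comparisons. The merge step runs in O(n) time where n is the total number of elements.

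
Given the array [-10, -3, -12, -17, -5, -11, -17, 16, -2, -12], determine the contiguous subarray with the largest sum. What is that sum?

Using Kadane's algorithm on [-10, -3, -12, -17, -5, -11, -17, 16, -2, -12]:

Scanning through the array:
Position 1 (value -3): max_ending_here = -3, max_so_far = -3
Position 2 (value -12): max_ending_here = -12, max_so_far = -3
Position 3 (value -17): max_ending_here = -17, max_so_far = -3
Position 4 (value -5): max_ending_here = -5, max_so_far = -3
Position 5 (value -11): max_ending_here = -11, max_so_far = -3
Position 6 (value -17): max_ending_here = -17, max_so_far = -3
Position 7 (value 16): max_ending_here = 16, max_so_far = 16
Position 8 (value -2): max_ending_here = 14, max_so_far = 16
Position 9 (value -12): max_ending_here = 2, max_so_far = 16

Maximum subarray: [16]
Maximum sum: 16

The maximum subarray is [16] with sum 16. This subarray runs from index 7 to index 7.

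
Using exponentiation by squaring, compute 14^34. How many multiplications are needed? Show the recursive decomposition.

Computing 14^34 by squaring (build up from 14^1; each line after the first costs one multiplication):

14^1 = 14
14^2 = (14^1)^2 = 14^2 = 196
14^4 = (14^2)^2 = 196^2 = 38416
14^8 = (14^4)^2 = 38416^2 = 1475789056
14^16 = (14^8)^2 = 1475789056^2 = 2177953337809371136
14^17 = 14 * 14^16 = 14 * 2177953337809371136 = 30491346729331195904
14^34 = (14^17)^2 = 30491346729331195904^2 = 929722225368296217729286886758826377216

Result: 929722225368296217729286886758826377216
Multiplications needed: 6 (6 lines after 14^1)

14^34 = 929722225368296217729286886758826377216. Using exponentiation by squaring, this requires 6 multiplications. The key idea: if the exponent is even, square the half-power; if odd, multiply by the base once.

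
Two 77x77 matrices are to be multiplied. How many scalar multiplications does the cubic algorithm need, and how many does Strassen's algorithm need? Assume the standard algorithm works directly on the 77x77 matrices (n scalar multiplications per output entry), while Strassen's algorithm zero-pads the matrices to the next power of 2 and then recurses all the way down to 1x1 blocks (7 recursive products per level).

Matrix multiplication for 77x77 matrices:

Strassen's algorithm requires power-of-2 dimensions. Pad 77x77 to 128x128 (next power of 2).

Standard algorithm: 77^3 = 456533 multiplications
Strassen's algorithm: 7^(log2(128)) = 7^7 = 823543 multiplications
Difference: 456533 - 823543 = -367010 (Strassen uses MORE here due to padding overhead — for small or just-over-power-of-2 n, padding can outweigh the per-level savings)

Standard: 456533 multiplications (77^3). Strassen: 823543 multiplications (7^7, after padding to 128x128). Strassen reduces 8 recursive multiplications to 7 at each level.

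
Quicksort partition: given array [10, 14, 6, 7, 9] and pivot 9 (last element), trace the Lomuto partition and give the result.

Lomuto partition with pivot = 9:

Initial array: [10, 14, 6, 7, 9]

arr[0]=10 > 9: no swap
arr[1]=14 > 9: no swap
arr[2]=6 <= 9: swap with position 0, array becomes [6, 14, 10, 7, 9]
arr[3]=7 <= 9: swap with position 1, array becomes [6, 7, 10, 14, 9]

Place pivot at position 2: [6, 7, 9, 14, 10]
Pivot position: 2

After partitioning with pivot 9, the array becomes [6, 7, 9, 14, 10]. The pivot is placed at index 2. All elements to the left of the pivot are <= 9, and all elements to the right are > 9.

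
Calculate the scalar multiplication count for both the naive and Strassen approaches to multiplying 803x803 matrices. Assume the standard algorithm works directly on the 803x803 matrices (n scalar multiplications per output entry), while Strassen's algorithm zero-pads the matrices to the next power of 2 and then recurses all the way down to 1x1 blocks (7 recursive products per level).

Matrix multiplication for 803x803 matrices:

Strassen's algorithm requires power-of-2 dimensions. Pad 803x803 to 1024x1024 (next power of 2).

Standard algorithm: 803^3 = 517781627 multiplications
Strassen's algorithm: 7^(log2(1024)) = 7^10 = 282475249 multiplications
Savings: 517781627 - 282475249 = 235306378 multiplications

Standard: 517781627 multiplications (803^3). Strassen: 282475249 multiplications (7^10, after padding to 1024x1024). Strassen reduces 8 recursive multiplications to 7 at each level.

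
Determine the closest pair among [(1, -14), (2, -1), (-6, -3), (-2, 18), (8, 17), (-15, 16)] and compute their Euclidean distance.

Computing all pairwise distances among 6 points:

d((1, -14), (2, -1)) = 13.0384
d((1, -14), (-6, -3)) = 13.0384
d((1, -14), (-2, 18)) = 32.1403
d((1, -14), (8, 17)) = 31.7805
d((1, -14), (-15, 16)) = 34.0
d((2, -1), (-6, -3)) = 8.2462 <-- minimum
d((2, -1), (-2, 18)) = 19.4165
d((2, -1), (8, 17)) = 18.9737
d((2, -1), (-15, 16)) = 24.0416
d((-6, -3), (-2, 18)) = 21.3776
d((-6, -3), (8, 17)) = 24.4131
d((-6, -3), (-15, 16)) = 21.0238
d((-2, 18), (8, 17)) = 10.0499
d((-2, 18), (-15, 16)) = 13.1529
d((8, 17), (-15, 16)) = 23.0217

Closest pair: (2, -1) and (-6, -3) with distance 8.2462

The closest pair is (2, -1) and (-6, -3) with Euclidean distance 8.2462. For 6 points, brute-force pairwise comparison is shown above. For large n, the divide-and-conquer algorithm (sort by x, recurse on halves, check the dividing strip) achieves O(n log n).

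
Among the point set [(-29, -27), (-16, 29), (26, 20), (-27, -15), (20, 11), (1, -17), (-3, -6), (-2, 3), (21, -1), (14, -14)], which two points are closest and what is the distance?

Computing all pairwise distances among 10 points:

d((-29, -27), (-16, 29)) = 57.4891
d((-29, -27), (26, 20)) = 72.3464
d((-29, -27), (-27, -15)) = 12.1655
d((-29, -27), (20, 11)) = 62.0081
d((-29, -27), (1, -17)) = 31.6228
d((-29, -27), (-3, -6)) = 33.4215
d((-29, -27), (-2, 3)) = 40.3609
d((-29, -27), (21, -1)) = 56.356
d((-29, -27), (14, -14)) = 44.9222
d((-16, 29), (26, 20)) = 42.9535
d((-16, 29), (-27, -15)) = 45.3542
d((-16, 29), (20, 11)) = 40.2492
d((-16, 29), (1, -17)) = 49.0408
d((-16, 29), (-3, -6)) = 37.3363
d((-16, 29), (-2, 3)) = 29.5296
d((-16, 29), (21, -1)) = 47.634
d((-16, 29), (14, -14)) = 52.4309
d((26, 20), (-27, -15)) = 63.5138
d((26, 20), (20, 11)) = 10.8167
d((26, 20), (1, -17)) = 44.6542
d((26, 20), (-3, -6)) = 38.9487
d((26, 20), (-2, 3)) = 32.7567
d((26, 20), (21, -1)) = 21.587
d((26, 20), (14, -14)) = 36.0555
d((-27, -15), (20, 11)) = 53.7122
d((-27, -15), (1, -17)) = 28.0713
d((-27, -15), (-3, -6)) = 25.632
d((-27, -15), (-2, 3)) = 30.8058
d((-27, -15), (21, -1)) = 50.0
d((-27, -15), (14, -14)) = 41.0122
d((20, 11), (1, -17)) = 33.8378
d((20, 11), (-3, -6)) = 28.6007
d((20, 11), (-2, 3)) = 23.4094
d((20, 11), (21, -1)) = 12.0416
d((20, 11), (14, -14)) = 25.7099
d((1, -17), (-3, -6)) = 11.7047
d((1, -17), (-2, 3)) = 20.2237
d((1, -17), (21, -1)) = 25.6125
d((1, -17), (14, -14)) = 13.3417
d((-3, -6), (-2, 3)) = 9.0554 <-- minimum
d((-3, -6), (21, -1)) = 24.5153
d((-3, -6), (14, -14)) = 18.7883
d((-2, 3), (21, -1)) = 23.3452
d((-2, 3), (14, -14)) = 23.3452
d((21, -1), (14, -14)) = 14.7648

Closest pair: (-3, -6) and (-2, 3) with distance 9.0554

The closest pair is (-3, -6) and (-2, 3) with Euclidean distance 9.0554. For 10 points, brute-force pairwise comparison is shown above. For large n, the divide-and-conquer algorithm (sort by x, recurse on halves, check the dividing strip) achieves O(n log n).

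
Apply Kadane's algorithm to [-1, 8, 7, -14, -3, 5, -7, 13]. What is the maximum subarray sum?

Using Kadane's algorithm on [-1, 8, 7, -14, -3, 5, -7, 13]:

Scanning through the array:
Position 1 (value 8): max_ending_here = 8, max_so_far = 8
Position 2 (value 7): max_ending_here = 15, max_so_far = 15
Position 3 (value -14): max_ending_here = 1, max_so_far = 15
Position 4 (value -3): max_ending_here = -2, max_so_far = 15
Position 5 (value 5): max_ending_here = 5, max_so_far = 15
Position 6 (value -7): max_ending_here = -2, max_so_far = 15
Position 7 (value 13): max_ending_here = 13, max_so_far = 15

Maximum subarray: [8, 7]
Maximum sum: 15

The maximum subarray is [8, 7] with sum 15. This subarray runs from index 1 to index 2.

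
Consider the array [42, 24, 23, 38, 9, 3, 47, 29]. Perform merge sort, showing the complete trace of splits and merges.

Merge sort trace:

Split: [42, 24, 23, 38, 9, 3, 47, 29] -> [42, 24, 23, 38] and [9, 3, 47, 29]
  Split: [42, 24, 23, 38] -> [42, 24] and [23, 38]
    Split: [42, 24] -> [42] and [24]
    Merge: [42] + [24] -> [24, 42]
    Split: [23, 38] -> [23] and [38]
    Merge: [23] + [38] -> [23, 38]
  Merge: [24, 42] + [23, 38] -> [23, 24, 38, 42]
  Split: [9, 3, 47, 29] -> [9, 3] and [47, 29]
    Split: [9, 3] -> [9] and [3]
    Merge: [9] + [3] -> [3, 9]
    Split: [47, 29] -> [47] and [29]
    Merge: [47] + [29] -> [29, 47]
  Merge: [3, 9] + [29, 47] -> [3, 9, 29, 47]
Merge: [23, 24, 38, 42] + [3, 9, 29, 47] -> [3, 9, 23, 24, 29, 38, 42, 47]

Final sorted array: [3, 9, 23, 24, 29, 38, 42, 47]

The merge sort proceeds by recursively splitting the array and merging sorted halves.
After all merges, the sorted array is [3, 9, 23, 24, 29, 38, 42, 47].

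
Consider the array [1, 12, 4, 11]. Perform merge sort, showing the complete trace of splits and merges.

Merge sort trace:

Split: [1, 12, 4, 11] -> [1, 12] and [4, 11]
  Split: [1, 12] -> [1] and [12]
  Merge: [1] + [12] -> [1, 12]
  Split: [4, 11] -> [4] and [11]
  Merge: [4] + [11] -> [4, 11]
Merge: [1, 12] + [4, 11] -> [1, 4, 11, 12]

Final sorted array: [1, 4, 11, 12]

The merge sort proceeds by recursively splitting the array and merging sorted halves.
After all merges, the sorted array is [1, 4, 11, 12].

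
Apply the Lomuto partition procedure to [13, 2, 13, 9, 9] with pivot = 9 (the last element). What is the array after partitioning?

Lomuto partition with pivot = 9:

Initial array: [13, 2, 13, 9, 9]

arr[0]=13 > 9: no swap
arr[1]=2 <= 9: swap with position 0, array becomes [2, 13, 13, 9, 9]
arr[2]=13 > 9: no swap
arr[3]=9 <= 9: swap with position 1, array becomes [2, 9, 13, 13, 9]

Place pivot at position 2: [2, 9, 9, 13, 13]
Pivot position: 2

After partitioning with pivot 9, the array becomes [2, 9, 9, 13, 13]. The pivot is placed at index 2. All elements to the left of the pivot are <= 9, and all elements to the right are > 9.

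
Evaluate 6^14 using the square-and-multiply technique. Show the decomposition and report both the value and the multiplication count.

Computing 6^14 by squaring (build up from 6^1; each line after the first costs one multiplication):

6^1 = 6
6^2 = (6^1)^2 = 6^2 = 36
6^3 = 6 * 6^2 = 6 * 36 = 216
6^6 = (6^3)^2 = 216^2 = 46656
6^7 = 6 * 6^6 = 6 * 46656 = 279936
6^14 = (6^7)^2 = 279936^2 = 78364164096

Result: 78364164096
Multiplications needed: 5 (5 lines after 6^1)

6^14 = 78364164096. Using exponentiation by squaring, this requires 5 multiplications. The key idea: if the exponent is even, square the half-power; if odd, multiply by the base once.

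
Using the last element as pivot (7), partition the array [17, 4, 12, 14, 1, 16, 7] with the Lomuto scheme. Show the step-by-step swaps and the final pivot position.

Lomuto partition with pivot = 7:

Initial array: [17, 4, 12, 14, 1, 16, 7]

arr[0]=17 > 7: no swap
arr[1]=4 <= 7: swap with position 0, array becomes [4, 17, 12, 14, 1, 16, 7]
arr[2]=12 > 7: no swap
arr[3]=14 > 7: no swap
arr[4]=1 <= 7: swap with position 1, array becomes [4, 1, 12, 14, 17, 16, 7]
arr[5]=16 > 7: no swap

Place pivot at position 2: [4, 1, 7, 14, 17, 16, 12]
Pivot position: 2

After partitioning with pivot 7, the array becomes [4, 1, 7, 14, 17, 16, 12]. The pivot is placed at index 2. All elements to the left of the pivot are <= 7, and all elements to the right are > 7.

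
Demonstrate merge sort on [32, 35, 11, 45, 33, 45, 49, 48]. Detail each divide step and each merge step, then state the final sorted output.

Merge sort trace:

Split: [32, 35, 11, 45, 33, 45, 49, 48] -> [32, 35, 11, 45] and [33, 45, 49, 48]
  Split: [32, 35, 11, 45] -> [32, 35] and [11, 45]
    Split: [32, 35] -> [32] and [35]
    Merge: [32] + [35] -> [32, 35]
    Split: [11, 45] -> [11] and [45]
    Merge: [11] + [45] -> [11, 45]
  Merge: [32, 35] + [11, 45] -> [11, 32, 35, 45]
  Split: [33, 45, 49, 48] -> [33, 45] and [49, 48]
    Split: [33, 45] -> [33] and [45]
    Merge: [33] + [45] -> [33, 45]
    Split: [49, 48] -> [49] and [48]
    Merge: [49] + [48] -> [48, 49]
  Merge: [33, 45] + [48, 49] -> [33, 45, 48, 49]
Merge: [11, 32, 35, 45] + [33, 45, 48, 49] -> [11, 32, 33, 35, 45, 45, 48, 49]

Final sorted array: [11, 32, 33, 35, 45, 45, 48, 49]

The merge sort proceeds by recursively splitting the array and merging sorted halves.
After all merges, the sorted array is [11, 32, 33, 35, 45, 45, 48, 49].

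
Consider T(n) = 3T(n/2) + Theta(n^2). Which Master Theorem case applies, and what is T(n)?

Master Theorem for T(n) = 3T(n/2) + O(n^2):

a = 3, b = 2, c = 2
log_b(a) = log_2(3) = 1.5850

Case 3: c = 2 > log_2(3) = 1.5850
T(n) = O(n^2) = O(n^2)

For T(n) = 3T(n/2) + O(n^2): log_2(3) = 1.5850. This is Case 3 of the Master Theorem (c > log_b(a), work dominated by root), giving O(n^2).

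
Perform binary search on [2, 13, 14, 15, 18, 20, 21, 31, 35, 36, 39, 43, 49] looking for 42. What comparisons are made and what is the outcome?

Binary search for 42 in [2, 13, 14, 15, 18, 20, 21, 31, 35, 36, 39, 43, 49]:

lo=0, hi=12, mid=6, arr[mid]=21 -> 21 < 42, search right half
lo=7, hi=12, mid=9, arr[mid]=36 -> 36 < 42, search right half
lo=10, hi=12, mid=11, arr[mid]=43 -> 43 > 42, search left half
lo=10, hi=10, mid=10, arr[mid]=39 -> 39 < 42, search right half
lo=11 > hi=10, target 42 not found

Binary search determines that 42 is not in the array after 4 comparisons. The search space was exhausted without finding the target.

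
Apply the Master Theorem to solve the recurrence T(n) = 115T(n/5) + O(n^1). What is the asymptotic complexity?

Master Theorem for T(n) = 115T(n/5) + O(n^1):

a = 115, b = 5, c = 1
log_b(a) = log_5(115) = 2.9482

Case 1: c = 1 < log_5(115) = 2.9482
T(n) = O(n^(log_5 115))

For T(n) = 115T(n/5) + O(n^1): log_5(115) = 2.9482. This is Case 1 of the Master Theorem (c < log_b(a), work dominated by leaves), giving O(n^(log_5 115)).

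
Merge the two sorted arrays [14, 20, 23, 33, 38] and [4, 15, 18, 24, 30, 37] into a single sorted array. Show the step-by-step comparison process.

Merging process:

Compare 14 vs 4: take 4 from right. Merged: [4]
Compare 14 vs 15: take 14 from left. Merged: [4, 14]
Compare 20 vs 15: take 15 from right. Merged: [4, 14, 15]
Compare 20 vs 18: take 18 from right. Merged: [4, 14, 15, 18]
Compare 20 vs 24: take 20 from left. Merged: [4, 14, 15, 18, 20]
Compare 23 vs 24: take 23 from left. Merged: [4, 14, 15, 18, 20, 23]
Compare 33 vs 24: take 24 from right. Merged: [4, 14, 15, 18, 20, 23, 24]
Compare 33 vs 30: take 30 from right. Merged: [4, 14, 15, 18, 20, 23, 24, 30]
Compare 33 vs 37: take 33 from left. Merged: [4, 14, 15, 18, 20, 23, 24, 30, 33]
Compare 38 vs 37: take 37 from right. Merged: [4, 14, 15, 18, 20, 23, 24, 30, 33, 37]
Append remaining from left: [38]. Merged: [4, 14, 15, 18, 20, 23, 24, 30, 33, 37, 38]

Final merged array: [4, 14, 15, 18, 20, 23, 24, 30, 33, 37, 38]
Total comparisons: 10

The merged array is [4, 14, 15, 18, 20, 23, 24, 30, 33, 37, 38], requiring 10 comparisons. The merge step runs in O(n) time where n is the total number of elements.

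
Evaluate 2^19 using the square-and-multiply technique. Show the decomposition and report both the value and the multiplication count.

Computing 2^19 by squaring (build up from 2^1; each line after the first costs one multiplication):

2^1 = 2
2^2 = (2^1)^2 = 2^2 = 4
2^4 = (2^2)^2 = 4^2 = 16
2^8 = (2^4)^2 = 16^2 = 256
2^9 = 2 * 2^8 = 2 * 256 = 512
2^18 = (2^9)^2 = 512^2 = 262144
2^19 = 2 * 2^18 = 2 * 262144 = 524288

Result: 524288
Multiplications needed: 6 (6 lines after 2^1)

2^19 = 524288. Using exponentiation by squaring, this requires 6 multiplications. The key idea: if the exponent is even, square the half-power; if odd, multiply by the base once.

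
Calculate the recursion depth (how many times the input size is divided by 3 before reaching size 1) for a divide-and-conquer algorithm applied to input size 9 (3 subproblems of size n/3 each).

For divide and conquer with division factor 3:

Problem sizes at each level:
Level 0: 9
Level 1: 3
Level 2: 1

The root is level 0 and the size-1 base case is level 2 (the tree spans levels 0 through 2, i.e. 3 levels counting the root), so the depth is the number of divisions: log_3(9) = 2

The recursion tree depth is log_3(9) = 2. At each level, the problem size is divided by 3, so it takes 2 divisions to reduce to a base case of size 1. The algorithm makes 3 recursive calls at each level.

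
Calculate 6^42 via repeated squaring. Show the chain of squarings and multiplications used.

Computing 6^42 by squaring (build up from 6^1; each line after the first costs one multiplication):

6^1 = 6
6^2 = (6^1)^2 = 6^2 = 36
6^4 = (6^2)^2 = 36^2 = 1296
6^5 = 6 * 6^4 = 6 * 1296 = 7776
6^10 = (6^5)^2 = 7776^2 = 60466176
6^20 = (6^10)^2 = 60466176^2 = 3656158440062976
6^21 = 6 * 6^20 = 6 * 3656158440062976 = 21936950640377856
6^42 = (6^21)^2 = 21936950640377856^2 = 481229803398374426442198455156736

Result: 481229803398374426442198455156736
Multiplications needed: 7 (7 lines after 6^1)

6^42 = 481229803398374426442198455156736. Using exponentiation by squaring, this requires 7 multiplications. The key idea: if the exponent is even, square the half-power; if odd, multiply by the base once.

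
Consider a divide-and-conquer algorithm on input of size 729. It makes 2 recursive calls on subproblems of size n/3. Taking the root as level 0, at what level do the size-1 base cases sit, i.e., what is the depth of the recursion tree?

For divide and conquer with division factor 3:

Problem sizes at each level:
Level 0: 729
Level 1: 243
Level 2: 81
Level 3: 27
Level 4: 9
Level 5: 3
Level 6: 1

The root is level 0 and the size-1 base case is level 6 (the tree spans levels 0 through 6, i.e. 7 levels counting the root), so the depth is the number of divisions: log_3(729) = 6

The recursion tree depth is log_3(729) = 6. At each level, the problem size is divided by 3, so it takes 6 divisions to reduce to a base case of size 1. The algorithm makes 2 recursive calls at each level.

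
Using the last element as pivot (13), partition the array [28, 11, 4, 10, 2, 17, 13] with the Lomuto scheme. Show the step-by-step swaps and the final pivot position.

Lomuto partition with pivot = 13:

Initial array: [28, 11, 4, 10, 2, 17, 13]

arr[0]=28 > 13: no swap
arr[1]=11 <= 13: swap with position 0, array becomes [11, 28, 4, 10, 2, 17, 13]
arr[2]=4 <= 13: swap with position 1, array becomes [11, 4, 28, 10, 2, 17, 13]
arr[3]=10 <= 13: swap with position 2, array becomes [11, 4, 10, 28, 2, 17, 13]
arr[4]=2 <= 13: swap with position 3, array becomes [11, 4, 10, 2, 28, 17, 13]
arr[5]=17 > 13: no swap

Place pivot at position 4: [11, 4, 10, 2, 13, 17, 28]
Pivot position: 4

After partitioning with pivot 13, the array becomes [11, 4, 10, 2, 13, 17, 28]. The pivot is placed at index 4. All elements to the left of the pivot are <= 13, and all elements to the right are > 13.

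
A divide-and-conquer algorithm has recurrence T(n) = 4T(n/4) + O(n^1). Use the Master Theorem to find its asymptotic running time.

Master Theorem for T(n) = 4T(n/4) + O(n^1):

a = 4, b = 4, c = 1
log_b(a) = log_4(4) = 1.0000

Case 2: c = 1 = log_4(4) = 1.0000
T(n) = O(n^1 log n) = O(n log n)

For T(n) = 4T(n/4) + O(n^1): log_4(4) = 1.0000. This is Case 2 of the Master Theorem (c = log_b(a), equal work at all levels), giving O(n log n).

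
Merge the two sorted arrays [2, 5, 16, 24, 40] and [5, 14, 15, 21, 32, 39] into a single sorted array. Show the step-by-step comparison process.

Merging process:

Compare 2 vs 5: take 2 from left. Merged: [2]
Compare 5 vs 5: take 5 from left. Merged: [2, 5]
Compare 16 vs 5: take 5 from right. Merged: [2, 5, 5]
Compare 16 vs 14: take 14 from right. Merged: [2, 5, 5, 14]
Compare 16 vs 15: take 15 from right. Merged: [2, 5, 5, 14, 15]
Compare 16 vs 21: take 16 from left. Merged: [2, 5, 5, 14, 15, 16]
Compare 24 vs 21: take 21 from right. Merged: [2, 5, 5, 14, 15, 16, 21]
Compare 24 vs 32: take 24 from left. Merged: [2, 5, 5, 14, 15, 16, 21, 24]
Compare 40 vs 32: take 32 from right. Merged: [2, 5, 5, 14, 15, 16, 21, 24, 32]
Compare 40 vs 39: take 39 from right. Merged: [2, 5, 5, 14, 15, 16, 21, 24, 32, 39]
Append remaining from left: [40]. Merged: [2, 5, 5, 14, 15, 16, 21, 24, 32, 39, 40]

Final merged array: [2, 5, 5, 14, 15, 16, 21, 24, 32, 39, 40]
Total comparisons: 10

The merged array is [2, 5, 5, 14, 15, 16, 21, 24, 32, 39, 40], requiring 10 comparisons. The merge step runs in O(n) time where n is the total number of elements.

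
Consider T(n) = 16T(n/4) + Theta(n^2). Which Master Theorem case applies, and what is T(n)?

Master Theorem for T(n) = 16T(n/4) + O(n^2):

a = 16, b = 4, c = 2
log_b(a) = log_4(16) = 2.0000

Case 2: c = 2 = log_4(16) = 2.0000
T(n) = O(n^2 log n) = O(n^2 log n)

For T(n) = 16T(n/4) + O(n^2): log_4(16) = 2.0000. This is Case 2 of the Master Theorem (c = log_b(a), equal work at all levels), giving O(n^2 log n).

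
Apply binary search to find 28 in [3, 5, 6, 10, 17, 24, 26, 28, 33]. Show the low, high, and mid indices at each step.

Binary search for 28 in [3, 5, 6, 10, 17, 24, 26, 28, 33]:

lo=0, hi=8, mid=4, arr[mid]=17 -> 17 < 28, search right half
lo=5, hi=8, mid=6, arr[mid]=26 -> 26 < 28, search right half
lo=7, hi=8, mid=7, arr[mid]=28 -> Found target at index 7!

Binary search finds 28 at index 7 after 3 comparisons. The search repeatedly halves the search space by comparing with the middle element.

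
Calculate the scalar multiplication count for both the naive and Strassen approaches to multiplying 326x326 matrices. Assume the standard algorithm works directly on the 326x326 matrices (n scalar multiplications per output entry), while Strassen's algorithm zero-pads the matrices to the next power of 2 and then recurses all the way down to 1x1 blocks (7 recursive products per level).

Matrix multiplication for 326x326 matrices:

Strassen's algorithm requires power-of-2 dimensions. Pad 326x326 to 512x512 (next power of 2).

Standard algorithm: 326^3 = 34645976 multiplications
Strassen's algorithm: 7^(log2(512)) = 7^9 = 40353607 multiplications
Difference: 34645976 - 40353607 = -5707631 (Strassen uses MORE here due to padding overhead — for small or just-over-power-of-2 n, padding can outweigh the per-level savings)

Standard: 34645976 multiplications (326^3). Strassen: 40353607 multiplications (7^9, after padding to 512x512). Strassen reduces 8 recursive multiplications to 7 at each level.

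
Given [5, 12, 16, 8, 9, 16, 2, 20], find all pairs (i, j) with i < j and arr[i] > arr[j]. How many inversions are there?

Finding inversions in [5, 12, 16, 8, 9, 16, 2, 20]:

(0, 6): arr[0]=5 > arr[6]=2
(1, 3): arr[1]=12 > arr[3]=8
(1, 4): arr[1]=12 > arr[4]=9
(1, 6): arr[1]=12 > arr[6]=2
(2, 3): arr[2]=16 > arr[3]=8
(2, 4): arr[2]=16 > arr[4]=9
(2, 6): arr[2]=16 > arr[6]=2
(3, 6): arr[3]=8 > arr[6]=2
(4, 6): arr[4]=9 > arr[6]=2
(5, 6): arr[5]=16 > arr[6]=2

Total inversions: 10

The array has 10 inversion(s): (0,6), (1,3), (1,4), (1,6), (2,3), (2,4), (2,6), (3,6), (4,6), (5,6). Each pair (i,j) satisfies i < j and arr[i] > arr[j].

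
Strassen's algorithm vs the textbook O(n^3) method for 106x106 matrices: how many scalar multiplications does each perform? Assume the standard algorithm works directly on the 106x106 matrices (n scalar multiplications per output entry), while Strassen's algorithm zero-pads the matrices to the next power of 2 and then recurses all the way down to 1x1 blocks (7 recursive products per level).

Matrix multiplication for 106x106 matrices:

Strassen's algorithm requires power-of-2 dimensions. Pad 106x106 to 128x128 (next power of 2).

Standard algorithm: 106^3 = 1191016 multiplications
Strassen's algorithm: 7^(log2(128)) = 7^7 = 823543 multiplications
Savings: 1191016 - 823543 = 367473 multiplications

Standard: 1191016 multiplications (106^3). Strassen: 823543 multiplications (7^7, after padding to 128x128). Strassen reduces 8 recursive multiplications to 7 at each level.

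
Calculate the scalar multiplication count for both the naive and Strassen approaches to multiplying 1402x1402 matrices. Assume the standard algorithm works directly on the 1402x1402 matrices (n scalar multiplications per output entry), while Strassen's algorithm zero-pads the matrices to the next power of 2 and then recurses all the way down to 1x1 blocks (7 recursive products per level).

Matrix multiplication for 1402x1402 matrices:

Strassen's algorithm requires power-of-2 dimensions. Pad 1402x1402 to 2048x2048 (next power of 2).

Standard algorithm: 1402^3 = 2755776808 multiplications
Strassen's algorithm: 7^(log2(2048)) = 7^11 = 1977326743 multiplications
Savings: 2755776808 - 1977326743 = 778450065 multiplications

Standard: 2755776808 multiplications (1402^3). Strassen: 1977326743 multiplications (7^11, after padding to 2048x2048). Strassen reduces 8 recursive multiplications to 7 at each level.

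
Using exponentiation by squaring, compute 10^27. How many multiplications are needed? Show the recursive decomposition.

Computing 10^27 by squaring (build up from 10^1; each line after the first costs one multiplication):

10^1 = 10
10^2 = (10^1)^2 = 10^2 = 100
10^3 = 10 * 10^2 = 10 * 100 = 1000
10^6 = (10^3)^2 = 1000^2 = 1000000
10^12 = (10^6)^2 = 1000000^2 = 1000000000000
10^13 = 10 * 10^12 = 10 * 1000000000000 = 10000000000000
10^26 = (10^13)^2 = 10000000000000^2 = 100000000000000000000000000
10^27 = 10 * 10^26 = 10 * 100000000000000000000000000 = 1000000000000000000000000000

Result: 1000000000000000000000000000
Multiplications needed: 7 (7 lines after 10^1)

10^27 = 1000000000000000000000000000. Using exponentiation by squaring, this requires 7 multiplications. The key idea: if the exponent is even, square the half-power; if odd, multiply by the base once.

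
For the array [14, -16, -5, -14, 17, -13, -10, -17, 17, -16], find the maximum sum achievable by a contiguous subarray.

Using Kadane's algorithm on [14, -16, -5, -14, 17, -13, -10, -17, 17, -16]:

Scanning through the array:
Position 1 (value -16): max_ending_here = -2, max_so_far = 14
Position 2 (value -5): max_ending_here = -5, max_so_far = 14
Position 3 (value -14): max_ending_here = -14, max_so_far = 14
Position 4 (value 17): max_ending_here = 17, max_so_far = 17
Position 5 (value -13): max_ending_here = 4, max_so_far = 17
Position 6 (value -10): max_ending_here = -6, max_so_far = 17
Position 7 (value -17): max_ending_here = -17, max_so_far = 17
Position 8 (value 17): max_ending_here = 17, max_so_far = 17
Position 9 (value -16): max_ending_here = 1, max_so_far = 17

Maximum subarray: [17]
Maximum sum: 17

The maximum subarray is [17] with sum 17. This subarray runs from index 4 to index 4.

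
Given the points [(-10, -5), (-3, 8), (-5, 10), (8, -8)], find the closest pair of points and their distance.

Computing all pairwise distances among 4 points:

d((-10, -5), (-3, 8)) = 14.7648
d((-10, -5), (-5, 10)) = 15.8114
d((-10, -5), (8, -8)) = 18.2483
d((-3, 8), (-5, 10)) = 2.8284 <-- minimum
d((-3, 8), (8, -8)) = 19.4165
d((-5, 10), (8, -8)) = 22.2036

Closest pair: (-3, 8) and (-5, 10) with distance 2.8284

The closest pair is (-3, 8) and (-5, 10) with Euclidean distance 2.8284. For 4 points, brute-force pairwise comparison is shown above. For large n, the divide-and-conquer algorithm (sort by x, recurse on halves, check the dividing strip) achieves O(n log n).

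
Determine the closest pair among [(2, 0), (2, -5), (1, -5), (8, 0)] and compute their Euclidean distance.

Computing all pairwise distances among 4 points:

d((2, 0), (2, -5)) = 5.0
d((2, 0), (1, -5)) = 5.099
d((2, 0), (8, 0)) = 6.0
d((2, -5), (1, -5)) = 1.0 <-- minimum
d((2, -5), (8, 0)) = 7.8102
d((1, -5), (8, 0)) = 8.6023

Closest pair: (2, -5) and (1, -5) with distance 1.0

The closest pair is (2, -5) and (1, -5) with Euclidean distance 1.0. For 4 points, brute-force pairwise comparison is shown above. For large n, the divide-and-conquer algorithm (sort by x, recurse on halves, check the dividing strip) achieves O(n log n).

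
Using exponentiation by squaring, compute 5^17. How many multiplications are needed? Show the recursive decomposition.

Computing 5^17 by squaring (build up from 5^1; each line after the first costs one multiplication):

5^1 = 5
5^2 = (5^1)^2 = 5^2 = 25
5^4 = (5^2)^2 = 25^2 = 625
5^8 = (5^4)^2 = 625^2 = 390625
5^16 = (5^8)^2 = 390625^2 = 152587890625
5^17 = 5 * 5^16 = 5 * 152587890625 = 762939453125

Result: 762939453125
Multiplications needed: 5 (5 lines after 5^1)

5^17 = 762939453125. Using exponentiation by squaring, this requires 5 multiplications. The key idea: if the exponent is even, square the half-power; if odd, multiply by the base once.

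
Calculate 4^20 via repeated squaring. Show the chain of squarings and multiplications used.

Computing 4^20 by squaring (build up from 4^1; each line after the first costs one multiplication):

4^1 = 4
4^2 = (4^1)^2 = 4^2 = 16
4^4 = (4^2)^2 = 16^2 = 256
4^5 = 4 * 4^4 = 4 * 256 = 1024
4^10 = (4^5)^2 = 1024^2 = 1048576
4^20 = (4^10)^2 = 1048576^2 = 1099511627776

Result: 1099511627776
Multiplications needed: 5 (5 lines after 4^1)

4^20 = 1099511627776. Using exponentiation by squaring, this requires 5 multiplications. The key idea: if the exponent is even, square the half-power; if odd, multiply by the base once.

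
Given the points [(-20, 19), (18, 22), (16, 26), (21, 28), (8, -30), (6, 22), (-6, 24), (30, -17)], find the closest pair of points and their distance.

Computing all pairwise distances among 8 points:

d((-20, 19), (18, 22)) = 38.1182
d((-20, 19), (16, 26)) = 36.6742
d((-20, 19), (21, 28)) = 41.9762
d((-20, 19), (8, -30)) = 56.4358
d((-20, 19), (6, 22)) = 26.1725
d((-20, 19), (-6, 24)) = 14.8661
d((-20, 19), (30, -17)) = 61.6117
d((18, 22), (16, 26)) = 4.4721 <-- minimum
d((18, 22), (21, 28)) = 6.7082
d((18, 22), (8, -30)) = 52.9528
d((18, 22), (6, 22)) = 12.0
d((18, 22), (-6, 24)) = 24.0832
d((18, 22), (30, -17)) = 40.8044
d((16, 26), (21, 28)) = 5.3852
d((16, 26), (8, -30)) = 56.5685
d((16, 26), (6, 22)) = 10.7703
d((16, 26), (-6, 24)) = 22.0907
d((16, 26), (30, -17)) = 45.2217
d((21, 28), (8, -30)) = 59.439
d((21, 28), (6, 22)) = 16.1555
d((21, 28), (-6, 24)) = 27.2947
d((21, 28), (30, -17)) = 45.8912
d((8, -30), (6, 22)) = 52.0384
d((8, -30), (-6, 24)) = 55.7853
d((8, -30), (30, -17)) = 25.5539
d((6, 22), (-6, 24)) = 12.1655
d((6, 22), (30, -17)) = 45.793
d((-6, 24), (30, -17)) = 54.5619

Closest pair: (18, 22) and (16, 26) with distance 4.4721

The closest pair is (18, 22) and (16, 26) with Euclidean distance 4.4721. For 8 points, brute-force pairwise comparison is shown above. For large n, the divide-and-conquer algorithm (sort by x, recurse on halves, check the dividing strip) achieves O(n log n).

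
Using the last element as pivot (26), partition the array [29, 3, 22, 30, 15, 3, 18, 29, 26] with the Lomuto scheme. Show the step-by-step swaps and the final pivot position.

Lomuto partition with pivot = 26:

Initial array: [29, 3, 22, 30, 15, 3, 18, 29, 26]

arr[0]=29 > 26: no swap
arr[1]=3 <= 26: swap with position 0, array becomes [3, 29, 22, 30, 15, 3, 18, 29, 26]
arr[2]=22 <= 26: swap with position 1, array becomes [3, 22, 29, 30, 15, 3, 18, 29, 26]
arr[3]=30 > 26: no swap
arr[4]=15 <= 26: swap with position 2, array becomes [3, 22, 15, 30, 29, 3, 18, 29, 26]
arr[5]=3 <= 26: swap with position 3, array becomes [3, 22, 15, 3, 29, 30, 18, 29, 26]
arr[6]=18 <= 26: swap with position 4, array becomes [3, 22, 15, 3, 18, 30, 29, 29, 26]
arr[7]=29 > 26: no swap

Place pivot at position 5: [3, 22, 15, 3, 18, 26, 29, 29, 30]
Pivot position: 5

After partitioning with pivot 26, the array becomes [3, 22, 15, 3, 18, 26, 29, 29, 30]. The pivot is placed at index 5. All elements to the left of the pivot are <= 26, and all elements to the right are > 26.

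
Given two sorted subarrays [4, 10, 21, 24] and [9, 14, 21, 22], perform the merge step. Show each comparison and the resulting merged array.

Merging process:

Compare 4 vs 9: take 4 from left. Merged: [4]
Compare 10 vs 9: take 9 from right. Merged: [4, 9]
Compare 10 vs 14: take 10 from left. Merged: [4, 9, 10]
Compare 21 vs 14: take 14 from right. Merged: [4, 9, 10, 14]
Compare 21 vs 21: take 21 from left. Merged: [4, 9, 10, 14, 21]
Compare 24 vs 21: take 21 from right. Merged: [4, 9, 10, 14, 21, 21]
Compare 24 vs 22: take 22 from right. Merged: [4, 9, 10, 14, 21, 21, 22]
Append remaining from left: [24]. Merged: [4, 9, 10, 14, 21, 21, 22, 24]

Final merged array: [4, 9, 10, 14, 21, 21, 22, 24]
Total comparisons: 7

The merged array is [4, 9, 10, 14, 21, 21, 22, 24], requiring 7 comparisons. The merge step runs in O(n) time where n is the total number of elements.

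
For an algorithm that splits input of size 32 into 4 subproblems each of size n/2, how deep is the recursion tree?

For divide and conquer with division factor 2:

Problem sizes at each level:
Level 0: 32
Level 1: 16
Level 2: 8
Level 3: 4
Level 4: 2
Level 5: 1

The root is level 0 and the size-1 base case is level 5 (the tree spans levels 0 through 5, i.e. 6 levels counting the root), so the depth is the number of divisions: log_2(32) = 5

The recursion tree depth is log_2(32) = 5. At each level, the problem size is divided by 2, so it takes 5 divisions to reduce to a base case of size 1. The algorithm makes 4 recursive calls at each level.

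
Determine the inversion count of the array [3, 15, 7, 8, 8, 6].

Finding inversions in [3, 15, 7, 8, 8, 6]:

(1, 2): arr[1]=15 > arr[2]=7
(1, 3): arr[1]=15 > arr[3]=8
(1, 4): arr[1]=15 > arr[4]=8
(1, 5): arr[1]=15 > arr[5]=6
(2, 5): arr[2]=7 > arr[5]=6
(3, 5): arr[3]=8 > arr[5]=6
(4, 5): arr[4]=8 > arr[5]=6

Total inversions: 7

The array has 7 inversion(s): (1,2), (1,3), (1,4), (1,5), (2,5), (3,5), (4,5). Each pair (i,j) satisfies i < j and arr[i] > arr[j].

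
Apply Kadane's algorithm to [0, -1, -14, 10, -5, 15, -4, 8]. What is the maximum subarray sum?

Using Kadane's algorithm on [0, -1, -14, 10, -5, 15, -4, 8]:

Scanning through the array:
Position 1 (value -1): max_ending_here = -1, max_so_far = 0
Position 2 (value -14): max_ending_here = -14, max_so_far = 0
Position 3 (value 10): max_ending_here = 10, max_so_far = 10
Position 4 (value -5): max_ending_here = 5, max_so_far = 10
Position 5 (value 15): max_ending_here = 20, max_so_far = 20
Position 6 (value -4): max_ending_here = 16, max_so_far = 20
Position 7 (value 8): max_ending_here = 24, max_so_far = 24

Maximum subarray: [10, -5, 15, -4, 8]
Maximum sum: 24

The maximum subarray is [10, -5, 15, -4, 8] with sum 24. This subarray runs from index 3 to index 7.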